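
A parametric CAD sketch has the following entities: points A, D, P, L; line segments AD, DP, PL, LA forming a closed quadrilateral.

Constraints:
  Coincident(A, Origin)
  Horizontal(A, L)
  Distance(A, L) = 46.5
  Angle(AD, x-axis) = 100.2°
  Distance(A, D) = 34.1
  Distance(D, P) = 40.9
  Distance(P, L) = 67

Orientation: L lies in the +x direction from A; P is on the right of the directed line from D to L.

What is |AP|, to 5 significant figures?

20.881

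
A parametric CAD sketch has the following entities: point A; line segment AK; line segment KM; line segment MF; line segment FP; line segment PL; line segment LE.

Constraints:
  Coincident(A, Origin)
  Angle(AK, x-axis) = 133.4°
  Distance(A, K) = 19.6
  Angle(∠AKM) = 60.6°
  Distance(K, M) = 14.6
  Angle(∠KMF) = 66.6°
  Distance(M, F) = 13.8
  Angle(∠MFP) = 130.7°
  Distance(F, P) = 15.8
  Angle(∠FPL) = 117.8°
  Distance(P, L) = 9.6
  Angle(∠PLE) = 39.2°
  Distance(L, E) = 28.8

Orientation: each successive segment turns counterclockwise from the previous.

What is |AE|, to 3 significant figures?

7.24

∠FPL = 117.8° gives PL at 118° from the x-axis; with |PL| = 9.6, L = (0.422, 23.3). ∠PLE = 39.2° gives LE at -101° from the x-axis; with |LE| = 28.8, E = (-5.32, -4.92). Then |AE| = |E − A| = 7.24.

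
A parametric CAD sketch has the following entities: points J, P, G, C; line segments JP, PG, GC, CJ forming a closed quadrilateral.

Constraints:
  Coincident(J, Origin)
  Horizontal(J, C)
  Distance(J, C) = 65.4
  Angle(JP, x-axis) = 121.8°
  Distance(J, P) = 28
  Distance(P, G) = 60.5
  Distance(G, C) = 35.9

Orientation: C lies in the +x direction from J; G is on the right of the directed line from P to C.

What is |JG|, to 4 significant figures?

35.33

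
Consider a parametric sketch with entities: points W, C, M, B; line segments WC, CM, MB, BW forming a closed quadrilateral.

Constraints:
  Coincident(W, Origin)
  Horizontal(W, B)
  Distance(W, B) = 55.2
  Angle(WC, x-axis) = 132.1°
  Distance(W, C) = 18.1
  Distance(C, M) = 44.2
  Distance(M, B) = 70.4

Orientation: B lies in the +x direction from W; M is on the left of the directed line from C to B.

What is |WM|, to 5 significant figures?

53.243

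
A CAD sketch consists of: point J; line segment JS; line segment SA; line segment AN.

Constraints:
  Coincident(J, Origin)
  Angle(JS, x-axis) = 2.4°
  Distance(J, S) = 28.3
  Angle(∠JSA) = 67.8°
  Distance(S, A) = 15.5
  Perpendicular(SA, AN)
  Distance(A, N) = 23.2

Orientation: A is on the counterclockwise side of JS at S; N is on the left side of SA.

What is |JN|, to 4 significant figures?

5.668

∠JSA = 67.8°, so SA runs at 2.4° + (180° − 67.8°) = 114.6° from the x-axis; with |SA| = 15.5, A = S + 15.5·(cos 114.6°, sin 114.6°) = (21.82, 15.28). SA is perpendicular to AN; with |AN| = 23.2 on the left of SA, N = A + 23.2·(-0.9092, -0.4163) = (0.7285, 5.621). Then |JN| = |N − J| = 5.668.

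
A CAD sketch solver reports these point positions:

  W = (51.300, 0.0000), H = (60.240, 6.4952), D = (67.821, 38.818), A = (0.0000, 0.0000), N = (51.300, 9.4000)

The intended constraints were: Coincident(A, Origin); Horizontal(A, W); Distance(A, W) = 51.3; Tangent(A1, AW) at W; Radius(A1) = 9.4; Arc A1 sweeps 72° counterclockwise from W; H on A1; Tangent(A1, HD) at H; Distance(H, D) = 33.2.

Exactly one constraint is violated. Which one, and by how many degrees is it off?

Tangent(A1, HD) at H — off by 4.80°.

A = (0.00, 0.00) ✓; A.y = 0.00, W.y = 0.00 ✓; |AW| = 51.30 ✓; ∠(NW, WA) = 90.00° ✓; |NW| = 9.400 ✓; bearing(N→H) − bearing(N→W) = 72.00° ✓; |NH| = 9.400 ✓; ∠(NH, HD) = 85.20° ✗; |HD| = 33.20 ✓.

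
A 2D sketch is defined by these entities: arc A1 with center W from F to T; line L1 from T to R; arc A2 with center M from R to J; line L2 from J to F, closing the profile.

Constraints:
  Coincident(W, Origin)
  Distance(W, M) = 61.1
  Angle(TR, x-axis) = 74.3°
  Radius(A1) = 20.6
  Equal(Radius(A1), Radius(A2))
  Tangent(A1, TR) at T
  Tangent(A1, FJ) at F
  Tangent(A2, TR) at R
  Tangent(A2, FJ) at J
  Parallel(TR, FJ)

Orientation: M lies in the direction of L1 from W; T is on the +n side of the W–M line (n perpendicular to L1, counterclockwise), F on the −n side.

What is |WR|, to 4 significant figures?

64.48

Tangency of A1 to both parallel lines with radius 20.6 puts T and F at W ± 20.6·n: T = (-19.83, 5.574), F = (19.83, -5.574). Equal radii place R and J the same way about M: R = M + 20.6·n = (-3.298, 64.39), J = M − 20.6·n = (36.37, 53.25). Then |WR| = |R − W| = 64.48.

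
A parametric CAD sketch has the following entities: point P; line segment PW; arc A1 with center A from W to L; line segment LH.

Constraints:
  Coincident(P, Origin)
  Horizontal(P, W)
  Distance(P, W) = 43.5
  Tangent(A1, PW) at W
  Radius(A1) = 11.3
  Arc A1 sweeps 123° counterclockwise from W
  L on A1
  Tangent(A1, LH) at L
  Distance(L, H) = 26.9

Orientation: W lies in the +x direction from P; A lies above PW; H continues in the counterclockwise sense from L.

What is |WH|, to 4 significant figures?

40.35

P is at the origin; P and W share the same y with |PW| = 43.5 and W on the +x side, so W = (43.50, 0.000). A1 meets PW tangentially, so AW is at right angles to PW, so A = W + (0, 11.3) = (43.50, 11.30). On A1, W sits at bearing -90° from A; a 123° counterclockwise sweep puts L at bearing 33°, so L = A + 11.3·(cos 33°, sin 33°) = (52.98, 17.45). Since A1 is tangent to LH there, AL ⟂ LH, so LH runs along (−sin 33°, cos 33°); with |LH| = 26.9, H = (38.33, 40.01). Then |WH| = |H − W| = 40.35.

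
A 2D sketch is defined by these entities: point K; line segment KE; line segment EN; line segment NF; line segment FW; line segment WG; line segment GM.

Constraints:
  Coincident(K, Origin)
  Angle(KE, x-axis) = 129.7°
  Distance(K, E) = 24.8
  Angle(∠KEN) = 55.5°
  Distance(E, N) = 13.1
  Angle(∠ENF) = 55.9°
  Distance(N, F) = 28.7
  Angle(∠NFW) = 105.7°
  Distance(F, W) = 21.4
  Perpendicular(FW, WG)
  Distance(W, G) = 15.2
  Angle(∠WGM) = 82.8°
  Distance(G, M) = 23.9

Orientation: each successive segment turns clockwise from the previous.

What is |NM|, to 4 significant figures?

16.36

FW is perpendicular to WG, so WG runs at 76.80°; with |WG| = 15.2, G = (-34.03, 14.83). ∠WGM = 82.8° gives GM at -20.40° from the x-axis; with |GM| = 23.9, M = (-11.63, 6.497). Then |NM| = |M − N| = 16.36.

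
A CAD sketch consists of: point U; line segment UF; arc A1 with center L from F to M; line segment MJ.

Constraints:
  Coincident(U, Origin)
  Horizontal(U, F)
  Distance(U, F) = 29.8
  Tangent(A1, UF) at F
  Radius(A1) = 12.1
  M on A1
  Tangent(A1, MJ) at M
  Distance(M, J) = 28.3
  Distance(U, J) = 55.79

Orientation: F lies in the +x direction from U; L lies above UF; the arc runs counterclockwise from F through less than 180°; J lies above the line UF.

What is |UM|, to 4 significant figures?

44.08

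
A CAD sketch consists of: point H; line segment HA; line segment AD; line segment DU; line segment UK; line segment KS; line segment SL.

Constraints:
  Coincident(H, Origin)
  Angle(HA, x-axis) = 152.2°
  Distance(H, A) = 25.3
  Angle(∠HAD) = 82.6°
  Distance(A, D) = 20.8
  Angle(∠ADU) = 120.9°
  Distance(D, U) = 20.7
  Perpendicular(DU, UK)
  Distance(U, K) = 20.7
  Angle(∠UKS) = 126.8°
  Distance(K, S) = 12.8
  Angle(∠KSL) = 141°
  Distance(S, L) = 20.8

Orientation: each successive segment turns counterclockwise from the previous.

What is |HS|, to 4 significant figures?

2.114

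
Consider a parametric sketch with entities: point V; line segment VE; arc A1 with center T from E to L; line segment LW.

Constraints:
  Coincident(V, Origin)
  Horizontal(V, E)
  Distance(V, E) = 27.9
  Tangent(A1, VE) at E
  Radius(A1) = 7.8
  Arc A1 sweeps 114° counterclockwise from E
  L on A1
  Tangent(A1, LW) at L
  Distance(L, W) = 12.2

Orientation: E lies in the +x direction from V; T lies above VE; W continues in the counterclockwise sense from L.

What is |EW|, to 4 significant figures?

22.22

On A1, E sits at bearing -90° from T; a 114° counterclockwise sweep puts L at bearing 24°, so L = T + 7.8·(cos 24°, sin 24°) = (35.03, 10.97). Tangency of A1 to LW means the radius TL is perpendicular to LW, so LW runs along (−sin 24°, cos 24°); with |LW| = 12.2, W = (30.06, 22.12). Then |EW| = |W − E| = 22.22.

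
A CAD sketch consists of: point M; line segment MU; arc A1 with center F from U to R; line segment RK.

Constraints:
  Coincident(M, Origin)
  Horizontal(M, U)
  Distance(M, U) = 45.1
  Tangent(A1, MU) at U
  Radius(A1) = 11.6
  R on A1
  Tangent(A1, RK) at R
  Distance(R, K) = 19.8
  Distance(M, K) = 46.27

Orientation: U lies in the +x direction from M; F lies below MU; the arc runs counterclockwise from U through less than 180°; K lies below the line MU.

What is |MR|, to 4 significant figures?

35.51

Checks: |FU| = 11.60 ✓; |FR| = 11.60 ✓; ∠(FR, RK) = 90.00° ✓; |RK| = 19.80 ✓; |MK| = 46.27 ✓.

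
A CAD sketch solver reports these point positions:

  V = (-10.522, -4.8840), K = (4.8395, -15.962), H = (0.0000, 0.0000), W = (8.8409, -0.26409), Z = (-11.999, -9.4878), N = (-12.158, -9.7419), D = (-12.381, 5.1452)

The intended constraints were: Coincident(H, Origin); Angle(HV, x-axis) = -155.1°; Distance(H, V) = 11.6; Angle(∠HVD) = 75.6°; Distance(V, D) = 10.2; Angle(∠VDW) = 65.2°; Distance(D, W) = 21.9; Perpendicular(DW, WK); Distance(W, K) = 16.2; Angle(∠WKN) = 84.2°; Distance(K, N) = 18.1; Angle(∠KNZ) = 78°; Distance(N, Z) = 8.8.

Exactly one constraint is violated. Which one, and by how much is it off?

Distance(N, Z) = 8.8 — off by 8.50.

H = (0.00, 0.00) ✓; HV at -155.1° ✓; |HV| = 11.60 ✓; ∠HVD = 75.60° ✓; |VD| = 10.20 ✓; ∠VDW = 65.20° ✓; |DW| = 21.90 ✓; ∠(DW, WK) = 90.00° ✓; |WK| = 16.20 ✓; ∠WKN = 84.20° ✓; |KN| = 18.10 ✓; ∠KNZ = 78.06° ✓; |NZ| = 0.2997 ✗.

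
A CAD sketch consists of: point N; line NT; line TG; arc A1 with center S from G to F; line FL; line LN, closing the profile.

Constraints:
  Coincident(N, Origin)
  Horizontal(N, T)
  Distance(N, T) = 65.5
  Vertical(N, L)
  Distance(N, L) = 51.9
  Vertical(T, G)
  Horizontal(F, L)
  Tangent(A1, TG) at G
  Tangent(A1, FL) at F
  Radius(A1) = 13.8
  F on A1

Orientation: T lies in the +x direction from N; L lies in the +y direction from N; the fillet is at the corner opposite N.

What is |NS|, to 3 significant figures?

64.2

N is at the origin; NT is horizontal with |NT| = 65.5 and T on the +x side, so T = (65.5, 0.00). NL is vertical with |NL| = 51.9 and L on the +y side, so L = (0.00, 51.9). The virtual corner opposite N is at (65.5, 51.9). A1 meets TG tangentially, so SG is at right angles to TG and tangency of A1 to FL means the radius SF is perpendicular to FL, with radius 13.8, so the center S sits 13.8 in from both sides at S = (51.7, 38.1). Then |NS| = |S − N| = 64.2.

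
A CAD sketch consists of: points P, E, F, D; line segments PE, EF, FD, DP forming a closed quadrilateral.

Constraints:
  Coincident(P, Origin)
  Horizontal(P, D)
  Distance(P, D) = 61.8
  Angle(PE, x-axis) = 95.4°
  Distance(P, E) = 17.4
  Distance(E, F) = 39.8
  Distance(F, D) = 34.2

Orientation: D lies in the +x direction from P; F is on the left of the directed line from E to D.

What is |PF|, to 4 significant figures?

44.66

P is at the origin; P and D share the same y with |PD| = 61.8 and D in +x, so D = (61.8, 0). PE runs at 95.4° with |PE| = 17.4, so E = (-1.637, 17.32). F is determined by |EF| = 39.8 and |FD| = 34.2 together: it lies at the intersection of circle(E, 39.8) and circle(D, 34.2). With |ED| = 65.76, the foot of the radical line on ED is 36.03 from E and the perpendicular offset is √(39.8² − 36.03²) = 16.91. Taking the left-of-ED solution: F = (37.57, 24.14).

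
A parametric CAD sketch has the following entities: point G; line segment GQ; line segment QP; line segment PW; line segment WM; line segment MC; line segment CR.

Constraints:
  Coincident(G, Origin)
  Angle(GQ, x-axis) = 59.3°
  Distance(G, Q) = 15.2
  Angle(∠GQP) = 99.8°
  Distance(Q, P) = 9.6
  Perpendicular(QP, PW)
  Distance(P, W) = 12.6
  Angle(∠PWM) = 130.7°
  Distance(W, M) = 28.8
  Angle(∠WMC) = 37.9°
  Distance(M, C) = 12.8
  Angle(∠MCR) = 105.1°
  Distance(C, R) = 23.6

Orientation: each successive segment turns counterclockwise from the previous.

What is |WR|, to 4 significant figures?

6.342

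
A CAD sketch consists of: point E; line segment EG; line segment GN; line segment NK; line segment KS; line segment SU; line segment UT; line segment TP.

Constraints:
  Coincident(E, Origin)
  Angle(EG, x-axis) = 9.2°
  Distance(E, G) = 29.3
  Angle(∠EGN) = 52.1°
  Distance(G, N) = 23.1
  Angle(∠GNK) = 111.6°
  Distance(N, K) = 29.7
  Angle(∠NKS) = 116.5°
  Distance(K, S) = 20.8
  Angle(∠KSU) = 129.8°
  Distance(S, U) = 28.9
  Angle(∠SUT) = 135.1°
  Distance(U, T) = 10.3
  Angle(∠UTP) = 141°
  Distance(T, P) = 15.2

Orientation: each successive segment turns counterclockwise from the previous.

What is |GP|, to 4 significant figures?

25.63

∠SUT = 135.1° gives UT at 4.100° from the x-axis; with |UT| = 10.3, T = (16.98, -31.32). ∠UTP = 141.0° gives TP at 43.10° from the x-axis; with |TP| = 15.2, P = (28.08, -20.94). Then |GP| = |P − G| = 25.63.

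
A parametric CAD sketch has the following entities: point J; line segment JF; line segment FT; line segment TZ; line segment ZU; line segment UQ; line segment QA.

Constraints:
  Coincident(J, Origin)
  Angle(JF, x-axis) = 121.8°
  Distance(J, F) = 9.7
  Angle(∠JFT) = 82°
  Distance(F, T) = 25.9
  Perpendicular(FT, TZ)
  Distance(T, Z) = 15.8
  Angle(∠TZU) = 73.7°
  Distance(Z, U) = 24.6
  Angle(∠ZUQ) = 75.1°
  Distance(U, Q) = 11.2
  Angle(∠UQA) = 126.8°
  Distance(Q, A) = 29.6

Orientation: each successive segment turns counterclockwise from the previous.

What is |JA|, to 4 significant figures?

38.52

∠ZUQ = 75.1° gives UQ at 161.0° from the x-axis; with |UQ| = 11.2, Q = (-11.77, 3.591). ∠UQA = 126.8° gives QA at -145.8° from the x-axis; with |QA| = 29.6, A = (-36.25, -13.05). Then |JA| = |A − J| = 38.52.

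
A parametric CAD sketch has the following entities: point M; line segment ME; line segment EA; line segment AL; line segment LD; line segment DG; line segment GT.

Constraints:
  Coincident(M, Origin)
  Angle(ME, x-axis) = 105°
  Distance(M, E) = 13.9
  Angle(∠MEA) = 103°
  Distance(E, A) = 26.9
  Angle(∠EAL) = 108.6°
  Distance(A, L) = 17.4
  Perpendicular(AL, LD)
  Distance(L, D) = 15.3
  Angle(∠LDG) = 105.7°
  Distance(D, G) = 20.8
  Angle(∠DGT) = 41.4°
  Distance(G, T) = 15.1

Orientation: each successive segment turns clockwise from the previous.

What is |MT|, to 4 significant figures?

24.64

M is at the origin; ME runs at 105.0° with length 13.9, so E = (-3.598, 13.43). ∠MEA = 103.0° gives EA at 28.00° from the x-axis; with |EA| = 26.9, A = (20.15, 26.06). ∠EAL = 108.6° gives AL at -43.40° from the x-axis; with |AL| = 17.4, L = (32.80, 14.10). AL ⟂ LD, so LD runs at -133.4°; with |LD| = 15.3, D = (22.28, 2.983). ∠LDG = 105.7° gives DG at 152.3° from the x-axis; with |DG| = 20.8, G = (3.867, 12.65). ∠DGT = 41.4° gives GT at 13.70° from the x-axis; with |GT| = 15.1, T = (18.54, 16.23). Then |MT| = |T − M| = 24.64.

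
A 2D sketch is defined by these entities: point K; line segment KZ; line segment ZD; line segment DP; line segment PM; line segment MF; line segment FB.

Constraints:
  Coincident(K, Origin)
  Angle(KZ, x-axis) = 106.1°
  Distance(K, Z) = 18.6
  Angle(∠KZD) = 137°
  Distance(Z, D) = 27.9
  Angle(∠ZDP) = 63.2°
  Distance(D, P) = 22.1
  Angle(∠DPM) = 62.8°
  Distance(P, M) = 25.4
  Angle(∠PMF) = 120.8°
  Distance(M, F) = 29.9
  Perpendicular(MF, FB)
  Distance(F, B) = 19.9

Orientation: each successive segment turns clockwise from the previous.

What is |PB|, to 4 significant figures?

42.95

∠PMF = 120.8° gives MF at 129.9° from the x-axis; with |MF| = 29.9, F = (-23.71, 43.86). MF ⟂ FB, so FB runs at 39.90°; with |FB| = 19.9, B = (-8.445, 56.63). Then |PB| = |B − P| = 42.95.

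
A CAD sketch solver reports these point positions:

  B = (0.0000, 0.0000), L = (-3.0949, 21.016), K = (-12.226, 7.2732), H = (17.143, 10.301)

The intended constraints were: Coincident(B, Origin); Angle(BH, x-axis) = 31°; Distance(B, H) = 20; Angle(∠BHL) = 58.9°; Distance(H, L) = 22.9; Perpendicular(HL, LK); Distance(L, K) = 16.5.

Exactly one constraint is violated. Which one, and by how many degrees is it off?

Perpendicular(HL, LK) — off by 5.70°.

B = (0.00, 0.00) ✓; BH at 31.00° ✓; |BH| = 20.00 ✓; ∠BHL = 58.90° ✓; |HL| = 22.90 ✓; ∠(HL, LK) = 84.30° ✗; |LK| = 16.50 ✓.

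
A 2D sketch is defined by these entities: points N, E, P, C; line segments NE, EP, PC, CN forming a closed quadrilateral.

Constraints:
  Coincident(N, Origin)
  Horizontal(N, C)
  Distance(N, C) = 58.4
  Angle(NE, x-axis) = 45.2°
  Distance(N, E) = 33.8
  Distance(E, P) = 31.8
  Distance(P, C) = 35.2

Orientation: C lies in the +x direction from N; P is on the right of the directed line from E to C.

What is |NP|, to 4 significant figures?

25.32

N is at the origin; NC is horizontal with |NC| = 58.4 and C in +x, so C = (58.4, 0). NE runs at 45.2° with |NE| = 33.8, so E = (23.82, 23.98). P is determined by |EP| = 31.8 and |PC| = 35.2 together: it lies at the intersection of circle(E, 31.8) and circle(C, 35.2). With |EC| = 42.09, the foot of the radical line on EC is 18.34 from E and the perpendicular offset is √(31.8² − 18.34²) = 25.98. Taking the right-of-EC solution: P = (24.08, -7.815).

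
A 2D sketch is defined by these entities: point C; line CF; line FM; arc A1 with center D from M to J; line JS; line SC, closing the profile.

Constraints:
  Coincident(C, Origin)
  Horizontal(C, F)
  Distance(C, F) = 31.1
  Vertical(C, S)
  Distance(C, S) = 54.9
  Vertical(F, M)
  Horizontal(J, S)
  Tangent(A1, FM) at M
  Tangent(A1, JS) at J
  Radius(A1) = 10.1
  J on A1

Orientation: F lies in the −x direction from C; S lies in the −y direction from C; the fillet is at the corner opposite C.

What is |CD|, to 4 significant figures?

49.48

CS is vertical with |CS| = 54.9 and S on the −y side, so S = (0.000, -54.90). The virtual corner opposite C is at (-31.10, -54.90). Since A1 is tangent to FM there, DM ⟂ FM and A1 meets JS tangentially, so DJ is at right angles to JS, with radius 10.1, so the center D sits 10.1 in from both sides at D = (-21.00, -44.80). Then |CD| = |D − C| = 49.48.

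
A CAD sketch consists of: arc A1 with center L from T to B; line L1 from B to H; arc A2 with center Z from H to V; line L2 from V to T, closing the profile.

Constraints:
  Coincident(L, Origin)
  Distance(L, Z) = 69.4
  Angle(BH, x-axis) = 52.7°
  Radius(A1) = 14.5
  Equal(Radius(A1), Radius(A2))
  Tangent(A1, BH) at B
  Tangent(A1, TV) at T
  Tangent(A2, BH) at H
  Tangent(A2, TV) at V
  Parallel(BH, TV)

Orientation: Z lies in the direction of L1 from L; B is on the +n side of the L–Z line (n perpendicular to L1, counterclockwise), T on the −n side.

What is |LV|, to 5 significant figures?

70.899

The slot axis is L1's direction at 52.7°, so u = (cos 52.7°, sin 52.7°) = (0.60599, 0.79547) and n = (−sin 52.7°, cos 52.7°) = (-0.79547, 0.60599). L is at the origin and Z lies 69.4 along u from L, so Z = 69.4·u = (42.056, 55.206). Tangency of A1 to both parallel lines with radius 14.5 puts B and T at L ± 14.5·n: B = (-11.534, 8.7868), T = (11.534, -8.7868). Equal radii place H and V the same way about Z: H = Z + 14.5·n = (30.521, 63.993), V = Z − 14.5·n = (53.590, 46.419). Then |LV| = |V − L| = 70.899.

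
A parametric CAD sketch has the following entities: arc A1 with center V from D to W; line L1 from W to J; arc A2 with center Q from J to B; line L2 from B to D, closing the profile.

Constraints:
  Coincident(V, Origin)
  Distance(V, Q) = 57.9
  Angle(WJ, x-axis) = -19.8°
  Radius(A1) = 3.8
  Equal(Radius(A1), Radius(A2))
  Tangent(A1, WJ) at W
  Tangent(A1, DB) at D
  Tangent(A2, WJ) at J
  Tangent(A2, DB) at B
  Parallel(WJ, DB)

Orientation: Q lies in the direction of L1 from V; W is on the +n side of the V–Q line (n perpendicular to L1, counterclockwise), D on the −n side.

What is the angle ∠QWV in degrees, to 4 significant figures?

86.25°

V is at the origin and Q lies 57.9 along u from V, so Q = 57.9·u = (54.48, -19.61). Tangency of A1 to both parallel lines with radius 3.8 puts W and D at V ± 3.8·n: W = (1.287, 3.575), D = (-1.287, -3.575). Then cos ∠QWV = WQ·WV / (|WQ||WV|), giving 86.25°.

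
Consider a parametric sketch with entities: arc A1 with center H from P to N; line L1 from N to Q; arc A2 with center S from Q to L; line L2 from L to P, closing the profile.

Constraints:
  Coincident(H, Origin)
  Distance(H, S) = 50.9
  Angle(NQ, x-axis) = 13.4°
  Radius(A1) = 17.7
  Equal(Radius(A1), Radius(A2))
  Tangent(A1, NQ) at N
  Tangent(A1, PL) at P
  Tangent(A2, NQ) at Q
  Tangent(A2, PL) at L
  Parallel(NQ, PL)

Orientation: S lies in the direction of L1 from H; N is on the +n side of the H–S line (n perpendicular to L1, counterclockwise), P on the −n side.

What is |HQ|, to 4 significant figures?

53.89

The slot axis is L1's direction at 13.4°, so u = (cos 13.4°, sin 13.4°) = (0.9728, 0.2317) and n = (−sin 13.4°, cos 13.4°) = (-0.2317, 0.9728). H is at the origin and S lies 50.9 along u from H, so S = 50.9·u = (49.51, 11.80). Tangency of A1 to both parallel lines with radius 17.7 puts N and P at H ± 17.7·n: N = (-4.102, 17.22), P = (4.102, -17.22). Equal radii place Q and L the same way about S: Q = S + 17.7·n = (45.41, 29.01), L = S − 17.7·n = (53.62, -5.422). Then |HQ| = |Q − H| = 53.89.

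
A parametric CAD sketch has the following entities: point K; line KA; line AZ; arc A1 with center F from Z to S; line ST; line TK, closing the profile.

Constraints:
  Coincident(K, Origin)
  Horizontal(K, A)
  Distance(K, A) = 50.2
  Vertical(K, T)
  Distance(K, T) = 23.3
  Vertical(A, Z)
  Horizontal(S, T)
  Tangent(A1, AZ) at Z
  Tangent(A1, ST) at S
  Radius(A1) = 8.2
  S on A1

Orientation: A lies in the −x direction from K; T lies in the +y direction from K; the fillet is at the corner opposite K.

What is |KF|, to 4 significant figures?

44.63

K is at the origin; KA is horizontal with |KA| = 50.2 and A on the −x side, so A = (-50.20, 0.000). K and T share the same x with |KT| = 23.3 and T on the +y side, so T = (0.000, 23.30). The virtual corner opposite K is at (-50.20, 23.30). Since A1 is tangent to AZ there, FZ ⟂ AZ and the tangent condition forces FS to be normal to ST, with radius 8.2, so the center F sits 8.2 in from both sides at F = (-42.00, 15.10). Then |KF| = |F − K| = 44.63.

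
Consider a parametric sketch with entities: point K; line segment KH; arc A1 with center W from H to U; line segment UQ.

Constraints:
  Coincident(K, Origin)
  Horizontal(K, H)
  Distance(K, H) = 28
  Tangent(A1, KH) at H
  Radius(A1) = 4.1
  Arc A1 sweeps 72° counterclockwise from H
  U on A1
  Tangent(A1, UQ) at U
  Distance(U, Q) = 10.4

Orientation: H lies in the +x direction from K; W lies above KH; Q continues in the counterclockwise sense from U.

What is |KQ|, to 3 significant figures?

37.3

K is at the origin; K and H share the same y with |KH| = 28.0 and H on the +x side, so H = (28.0, 0.00). Since A1 is tangent to KH there, WH ⟂ KH, so W = H + (0, 4.1) = (28.0, 4.10). On A1, H sits at bearing -90° from W; a 72° counterclockwise sweep puts U at bearing -18°, so U = W + 4.1·(cos -18°, sin -18°) = (31.9, 2.83). Since A1 is tangent to UQ there, WU ⟂ UQ, so UQ runs along (−sin -18°, cos -18°); with |UQ| = 10.4, Q = (35.1, 12.7). Then |KQ| = |Q − K| = 37.3.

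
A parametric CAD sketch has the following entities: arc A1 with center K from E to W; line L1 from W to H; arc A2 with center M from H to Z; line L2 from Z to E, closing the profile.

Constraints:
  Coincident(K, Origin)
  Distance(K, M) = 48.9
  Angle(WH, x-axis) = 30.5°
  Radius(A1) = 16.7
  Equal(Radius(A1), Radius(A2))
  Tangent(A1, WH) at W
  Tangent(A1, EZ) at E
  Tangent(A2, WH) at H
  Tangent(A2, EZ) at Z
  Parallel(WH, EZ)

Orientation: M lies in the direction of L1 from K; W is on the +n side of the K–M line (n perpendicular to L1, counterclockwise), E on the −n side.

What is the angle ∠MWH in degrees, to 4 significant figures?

18.86°

Tangency of A1 to both parallel lines with radius 16.7 puts W and E at K ± 16.7·n: W = (-8.476, 14.39), E = (8.476, -14.39). Equal radii place H and Z the same way about M: H = M + 16.7·n = (33.66, 39.21), Z = M − 16.7·n = (50.61, 10.43). Then cos ∠MWH = WM·WH / (|WM||WH|), giving 18.86°.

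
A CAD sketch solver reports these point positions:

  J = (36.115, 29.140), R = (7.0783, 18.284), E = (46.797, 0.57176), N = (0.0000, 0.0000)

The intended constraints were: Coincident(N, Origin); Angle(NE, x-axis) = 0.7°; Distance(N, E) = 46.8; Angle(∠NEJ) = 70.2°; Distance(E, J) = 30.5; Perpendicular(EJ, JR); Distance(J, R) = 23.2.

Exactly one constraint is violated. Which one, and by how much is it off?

Distance(J, R) = 23.2 — off by 7.80.

N = (0.00, 0.00) ✓; NE at 0.7000° ✓; |NE| = 46.80 ✓; ∠NEJ = 70.20° ✓; |EJ| = 30.50 ✓; ∠(EJ, JR) = 90.00° ✓; |JR| = 31.00 ✗.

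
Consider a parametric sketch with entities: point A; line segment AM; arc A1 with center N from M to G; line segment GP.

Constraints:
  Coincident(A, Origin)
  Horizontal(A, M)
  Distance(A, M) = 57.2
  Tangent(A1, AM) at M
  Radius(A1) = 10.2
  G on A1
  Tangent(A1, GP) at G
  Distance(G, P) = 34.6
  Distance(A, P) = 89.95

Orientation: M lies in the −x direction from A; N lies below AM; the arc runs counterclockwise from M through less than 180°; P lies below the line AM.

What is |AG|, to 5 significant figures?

66.427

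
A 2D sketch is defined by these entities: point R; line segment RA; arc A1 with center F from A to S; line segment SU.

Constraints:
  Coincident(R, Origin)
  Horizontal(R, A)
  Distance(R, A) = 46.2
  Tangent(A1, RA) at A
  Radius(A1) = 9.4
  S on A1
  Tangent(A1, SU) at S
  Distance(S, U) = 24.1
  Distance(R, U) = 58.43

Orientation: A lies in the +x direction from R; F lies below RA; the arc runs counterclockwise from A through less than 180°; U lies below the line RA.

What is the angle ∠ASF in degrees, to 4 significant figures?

33.92°

Checks: |FS| = 9.400 ✓; ∠(FS, SU) = 90.00° ✓; |SU| = 24.10 ✓; |RU| = 58.43 ✓.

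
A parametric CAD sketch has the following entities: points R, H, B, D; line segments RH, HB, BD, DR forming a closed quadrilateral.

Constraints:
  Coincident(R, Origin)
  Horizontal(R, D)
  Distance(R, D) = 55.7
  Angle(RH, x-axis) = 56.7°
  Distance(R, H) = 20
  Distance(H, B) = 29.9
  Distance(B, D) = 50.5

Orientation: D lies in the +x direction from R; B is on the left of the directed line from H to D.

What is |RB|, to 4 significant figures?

49.90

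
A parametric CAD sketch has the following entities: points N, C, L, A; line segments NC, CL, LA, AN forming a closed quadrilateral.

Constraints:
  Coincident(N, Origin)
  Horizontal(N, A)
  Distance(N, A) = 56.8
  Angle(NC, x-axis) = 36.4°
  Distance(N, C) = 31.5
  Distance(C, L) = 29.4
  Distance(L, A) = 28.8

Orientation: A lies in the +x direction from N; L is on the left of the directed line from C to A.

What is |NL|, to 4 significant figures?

60.25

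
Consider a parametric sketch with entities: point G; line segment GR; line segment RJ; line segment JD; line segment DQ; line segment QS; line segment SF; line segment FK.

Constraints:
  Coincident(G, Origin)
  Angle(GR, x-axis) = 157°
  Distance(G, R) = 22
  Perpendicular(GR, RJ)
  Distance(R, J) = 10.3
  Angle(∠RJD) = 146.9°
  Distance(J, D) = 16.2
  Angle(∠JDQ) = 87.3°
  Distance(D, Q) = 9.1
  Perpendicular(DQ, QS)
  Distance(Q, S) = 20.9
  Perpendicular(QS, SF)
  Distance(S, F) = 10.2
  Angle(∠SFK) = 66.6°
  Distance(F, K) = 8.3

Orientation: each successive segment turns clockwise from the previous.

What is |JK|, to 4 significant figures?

3.234

G is at the origin; GR runs at 157.0° with length 22.0, so R = (-20.25, 8.596). The perpendicularity gives RJ at right angles to GR, so RJ runs at 67.00°; with |RJ| = 10.3, J = (-16.23, 18.08). ∠RJD = 146.9° gives JD at 33.90° from the x-axis; with |JD| = 16.2, D = (-2.780, 27.11). ∠JDQ = 87.3° gives DQ at -58.80° from the x-axis; with |DQ| = 9.1, Q = (1.934, 19.33). The perpendicularity gives QS at right angles to DQ, so QS runs at -148.8°; with |QS| = 20.9, S = (-15.94, 8.502). The perpendicularity gives SF at right angles to QS, so SF runs at 121.2°; with |SF| = 10.2, F = (-21.23, 17.23). ∠SFK = 66.6° gives FK at 7.800° from the x-axis; with |FK| = 8.3, K = (-13.00, 18.35). Then |JK| = |K − J| = 3.234.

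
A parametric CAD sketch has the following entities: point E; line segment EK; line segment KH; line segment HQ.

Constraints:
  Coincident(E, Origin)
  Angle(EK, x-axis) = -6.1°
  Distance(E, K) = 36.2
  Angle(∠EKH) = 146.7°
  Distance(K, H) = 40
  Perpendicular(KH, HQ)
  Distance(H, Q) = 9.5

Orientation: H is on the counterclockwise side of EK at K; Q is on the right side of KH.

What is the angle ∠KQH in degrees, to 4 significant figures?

76.64°

E is at the origin; EK runs at -6.1° with length 36.2, so K = 36.2·(cos -6.1°, sin -6.1°) = (36.00, -3.847). ∠EKH = 146.7°, so KH runs at -6.1° + (180° − 146.7°) = 27.20° from the x-axis; with |KH| = 40.0, H = K + 40.0·(cos 27.20°, sin 27.20°) = (71.57, 14.44). KH is perpendicular to HQ; with |HQ| = 9.5 on the right of KH, Q = H + 9.5·(0.4571, -0.8894) = (75.91, 5.988). Then cos ∠KQH = QK·QH / (|QK||QH|), giving 76.64°.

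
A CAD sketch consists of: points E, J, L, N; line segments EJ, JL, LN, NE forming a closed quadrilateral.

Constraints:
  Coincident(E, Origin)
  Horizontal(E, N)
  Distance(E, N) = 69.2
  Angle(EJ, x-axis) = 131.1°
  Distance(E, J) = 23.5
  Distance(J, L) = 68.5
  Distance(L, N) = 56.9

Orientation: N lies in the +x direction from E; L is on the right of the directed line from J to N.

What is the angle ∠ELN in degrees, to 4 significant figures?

84.61°

Checks: |JL| = 68.50 ✓; |LN| = 56.90 ✓.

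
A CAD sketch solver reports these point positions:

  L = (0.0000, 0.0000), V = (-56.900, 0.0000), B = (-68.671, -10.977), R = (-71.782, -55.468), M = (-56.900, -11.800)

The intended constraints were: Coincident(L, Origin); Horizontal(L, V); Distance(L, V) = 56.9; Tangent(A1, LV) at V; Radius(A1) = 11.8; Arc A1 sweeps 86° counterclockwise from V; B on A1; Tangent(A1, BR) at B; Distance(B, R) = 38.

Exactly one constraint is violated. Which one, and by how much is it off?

Distance(B, R) = 38 — off by 6.60.

L = (0.00, 0.00) ✓; L.y = 0.00, V.y = 0.00 ✓; |LV| = 56.90 ✓; ∠(MV, VL) = 90.00° ✓; |MV| = 11.80 ✓; bearing(M→B) − bearing(M→V) = 86.00° ✓; |MB| = 11.80 ✓; ∠(MB, BR) = 90.00° ✓; |BR| = 44.60 ✗.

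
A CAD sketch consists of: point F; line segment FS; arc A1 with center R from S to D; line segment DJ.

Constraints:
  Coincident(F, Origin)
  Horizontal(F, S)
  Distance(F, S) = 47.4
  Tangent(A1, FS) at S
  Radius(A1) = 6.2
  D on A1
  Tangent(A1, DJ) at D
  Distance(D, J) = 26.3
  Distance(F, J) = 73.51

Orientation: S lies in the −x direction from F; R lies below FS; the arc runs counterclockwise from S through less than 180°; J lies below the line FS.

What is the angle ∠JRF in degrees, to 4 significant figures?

157.6°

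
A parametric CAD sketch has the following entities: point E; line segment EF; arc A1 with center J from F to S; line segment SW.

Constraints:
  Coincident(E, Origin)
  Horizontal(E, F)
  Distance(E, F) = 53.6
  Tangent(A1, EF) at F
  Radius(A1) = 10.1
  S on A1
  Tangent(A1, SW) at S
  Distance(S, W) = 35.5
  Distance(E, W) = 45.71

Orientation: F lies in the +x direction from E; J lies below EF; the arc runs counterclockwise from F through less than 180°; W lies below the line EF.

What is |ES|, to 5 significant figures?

45.050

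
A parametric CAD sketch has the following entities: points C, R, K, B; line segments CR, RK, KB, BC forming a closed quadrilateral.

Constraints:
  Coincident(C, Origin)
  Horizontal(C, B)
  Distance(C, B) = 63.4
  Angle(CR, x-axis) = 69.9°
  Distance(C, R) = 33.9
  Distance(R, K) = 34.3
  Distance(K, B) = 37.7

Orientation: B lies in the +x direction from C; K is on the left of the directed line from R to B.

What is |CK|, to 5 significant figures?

56.777

C is at the origin; CB is horizontal with |CB| = 63.4 and B in +x, so B = (63.4, 0). CR runs at 69.9° with |CR| = 33.9, so R = (11.650, 31.835). K is determined by |RK| = 34.3 and |KB| = 37.7 together: it lies at the intersection of circle(R, 34.3) and circle(B, 37.7). With |RB| = 60.758, the foot of the radical line on RB is 28.364 from R and the perpendicular offset is √(34.3² − 28.364²) = 19.286. Taking the left-of-RB solution: K = (45.914, 33.400).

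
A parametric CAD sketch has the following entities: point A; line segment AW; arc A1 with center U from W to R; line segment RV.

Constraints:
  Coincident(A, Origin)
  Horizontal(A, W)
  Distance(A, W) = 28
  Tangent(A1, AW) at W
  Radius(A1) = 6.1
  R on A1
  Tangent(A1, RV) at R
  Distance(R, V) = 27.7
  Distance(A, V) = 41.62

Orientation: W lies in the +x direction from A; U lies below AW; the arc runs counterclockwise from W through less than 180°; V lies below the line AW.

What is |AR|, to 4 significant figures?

22.86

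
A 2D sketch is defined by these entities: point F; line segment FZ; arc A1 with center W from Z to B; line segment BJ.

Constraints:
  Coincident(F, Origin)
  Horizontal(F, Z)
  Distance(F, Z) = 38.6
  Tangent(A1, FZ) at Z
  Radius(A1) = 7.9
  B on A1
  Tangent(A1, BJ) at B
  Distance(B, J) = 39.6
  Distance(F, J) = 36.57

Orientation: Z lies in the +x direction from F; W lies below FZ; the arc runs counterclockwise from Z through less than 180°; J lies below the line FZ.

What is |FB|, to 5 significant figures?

32.355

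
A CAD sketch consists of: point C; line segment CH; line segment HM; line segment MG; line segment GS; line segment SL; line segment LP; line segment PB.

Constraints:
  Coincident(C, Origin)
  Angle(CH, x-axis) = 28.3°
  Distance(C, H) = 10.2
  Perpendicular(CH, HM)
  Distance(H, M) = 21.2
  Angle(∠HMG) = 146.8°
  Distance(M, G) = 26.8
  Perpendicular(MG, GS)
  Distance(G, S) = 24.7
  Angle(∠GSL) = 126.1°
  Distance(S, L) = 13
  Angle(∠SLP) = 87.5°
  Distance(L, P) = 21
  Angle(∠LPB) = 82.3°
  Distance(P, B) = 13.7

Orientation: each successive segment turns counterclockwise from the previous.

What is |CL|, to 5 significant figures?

30.962

C is at the origin; CH runs at 28.3° with length 10.2, so H = (8.9809, 4.8357). CH ⟂ HM, so HM runs at 118.30°; with |HM| = 21.2, M = (-1.0698, 23.502). ∠HMG = 146.8° gives MG at 151.50° from the x-axis; with |MG| = 26.8, G = (-24.622, 36.290). The perpendicularity gives GS at right angles to MG, so GS runs at -118.50°; with |GS| = 24.7, S = (-36.408, 14.583). ∠GSL = 126.1° gives SL at -64.600° from the x-axis; with |SL| = 13.0, L = (-30.832, 2.8395). Then |CL| = |L − C| = 30.962.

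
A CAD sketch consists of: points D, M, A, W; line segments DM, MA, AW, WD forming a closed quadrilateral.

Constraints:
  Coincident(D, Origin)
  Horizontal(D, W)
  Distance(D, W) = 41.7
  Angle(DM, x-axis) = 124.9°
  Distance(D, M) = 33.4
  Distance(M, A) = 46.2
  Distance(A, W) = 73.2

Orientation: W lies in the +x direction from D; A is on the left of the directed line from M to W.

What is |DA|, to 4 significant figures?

65.38

Checks: DM at 124.9° ✓; |MA| = 46.20 ✓; |AW| = 73.20 ✓.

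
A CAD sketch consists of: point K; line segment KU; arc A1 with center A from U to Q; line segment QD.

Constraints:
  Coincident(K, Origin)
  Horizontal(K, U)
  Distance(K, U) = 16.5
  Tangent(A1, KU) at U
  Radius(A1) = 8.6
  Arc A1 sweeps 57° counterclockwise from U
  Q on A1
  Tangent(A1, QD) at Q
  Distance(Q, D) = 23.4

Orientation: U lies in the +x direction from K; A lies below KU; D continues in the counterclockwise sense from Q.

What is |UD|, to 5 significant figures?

30.862

K is at the origin; K and U share the same y with |KU| = 16.5 and U on the +x side, so U = (16.500, 0.0000). Tangency of A1 to KU means the radius AU is perpendicular to KU, so A = U + (0, -8.6) = (16.500, -8.6000). On A1, U sits at bearing 90° from A; a 57° counterclockwise sweep puts Q at bearing 147°, so Q = A + 8.6·(cos 147°, sin 147°) = (9.2874, -3.9161). Tangency of A1 to QD means the radius AQ is perpendicular to QD, so QD runs along (−sin 147°, cos 147°); with |QD| = 23.4, D = (-3.4571, -23.541). Then |UD| = |D − U| = 30.862.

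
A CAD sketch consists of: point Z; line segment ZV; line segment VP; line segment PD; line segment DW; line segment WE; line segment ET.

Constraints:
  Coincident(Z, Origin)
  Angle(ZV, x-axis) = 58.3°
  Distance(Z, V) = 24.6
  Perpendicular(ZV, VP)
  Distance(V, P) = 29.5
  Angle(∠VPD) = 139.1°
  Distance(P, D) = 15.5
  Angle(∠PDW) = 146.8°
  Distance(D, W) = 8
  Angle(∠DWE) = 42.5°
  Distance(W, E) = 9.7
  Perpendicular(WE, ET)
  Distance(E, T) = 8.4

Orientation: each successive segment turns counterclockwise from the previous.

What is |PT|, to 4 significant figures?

11.50

Z is at the origin; ZV runs at 58.3° with length 24.6, so V = (12.93, 20.93). ZV ⟂ VP, so VP runs at 148.3°; with |VP| = 29.5, P = (-12.17, 36.43). ∠VPD = 139.1° gives PD at -170.8° from the x-axis; with |PD| = 15.5, D = (-27.47, 33.95). ∠PDW = 146.8° gives DW at -137.6° from the x-axis; with |DW| = 8.0, W = (-33.38, 28.56). ∠DWE = 42.5° gives WE at -0.1000° from the x-axis; with |WE| = 9.7, E = (-23.68, 28.54). WE ⟂ ET, so ET runs at 89.90°; with |ET| = 8.4, T = (-23.67, 36.94). Then |PT| = |T − P| = 11.50.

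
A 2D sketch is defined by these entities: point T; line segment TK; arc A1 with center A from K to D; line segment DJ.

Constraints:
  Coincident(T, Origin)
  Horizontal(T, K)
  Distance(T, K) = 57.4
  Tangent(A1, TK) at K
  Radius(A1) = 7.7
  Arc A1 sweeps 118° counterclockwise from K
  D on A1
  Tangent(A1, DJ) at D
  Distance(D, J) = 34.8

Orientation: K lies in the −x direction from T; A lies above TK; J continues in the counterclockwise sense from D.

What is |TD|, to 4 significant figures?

51.85

T is at the origin; T and K share the same y with |TK| = 57.4 and K on the −x side, so K = (-57.40, 0.000). Since A1 is tangent to TK there, AK ⟂ TK, so A = K + (0, 7.7) = (-57.40, 7.700). On A1, K sits at bearing -90° from A; a 118° counterclockwise sweep puts D at bearing 28°, so D = A + 7.7·(cos 28°, sin 28°) = (-50.60, 11.31). Then |TD| = |D − T| = 51.85.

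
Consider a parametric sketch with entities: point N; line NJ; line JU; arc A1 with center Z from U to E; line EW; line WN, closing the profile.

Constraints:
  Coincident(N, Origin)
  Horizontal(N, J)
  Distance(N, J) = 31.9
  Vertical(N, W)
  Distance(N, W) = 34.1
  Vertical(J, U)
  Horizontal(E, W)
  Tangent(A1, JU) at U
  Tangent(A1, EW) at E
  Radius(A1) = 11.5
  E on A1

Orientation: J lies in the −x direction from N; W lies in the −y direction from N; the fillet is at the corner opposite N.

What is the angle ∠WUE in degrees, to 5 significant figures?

25.176°

N is at the origin; N and J share the same y with |NJ| = 31.9 and J on the −x side, so J = (-31.900, 0.0000). NW is vertical with |NW| = 34.1 and W on the −y side, so W = (0.0000, -34.100). The virtual corner opposite N is at (-31.900, -34.100). Since A1 is tangent to JU there, ZU ⟂ JU and since A1 is tangent to EW there, ZE ⟂ EW, with radius 11.5, so the center Z sits 11.5 in from both sides at Z = (-20.400, -22.600). That places the tangent points at U = (-31.900, -22.600) on JU and E = (-20.400, -34.100) on EW. Then cos ∠WUE = UW·UE / (|UW||UE|), giving 25.176°.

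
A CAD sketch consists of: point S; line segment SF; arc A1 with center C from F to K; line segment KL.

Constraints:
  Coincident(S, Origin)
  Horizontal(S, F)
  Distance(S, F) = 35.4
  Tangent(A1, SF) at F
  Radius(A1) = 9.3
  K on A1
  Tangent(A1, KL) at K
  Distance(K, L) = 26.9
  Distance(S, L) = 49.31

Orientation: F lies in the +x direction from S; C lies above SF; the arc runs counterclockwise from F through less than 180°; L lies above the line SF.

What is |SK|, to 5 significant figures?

45.757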